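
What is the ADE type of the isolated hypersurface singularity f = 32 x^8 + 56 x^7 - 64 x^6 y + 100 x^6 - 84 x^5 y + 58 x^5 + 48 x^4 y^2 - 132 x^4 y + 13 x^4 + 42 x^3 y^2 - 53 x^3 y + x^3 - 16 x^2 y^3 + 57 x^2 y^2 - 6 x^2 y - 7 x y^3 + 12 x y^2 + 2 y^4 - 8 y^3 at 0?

The Hessian of f at 0 has rank 0. Corank 2; j^3 = (x - 2*y)^3 is a perfect cube, so E-series; the 4-jet and mu = 7 give E_7.

E_7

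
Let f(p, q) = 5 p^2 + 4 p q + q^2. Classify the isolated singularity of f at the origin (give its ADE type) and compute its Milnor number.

Type A_1, Milnor number mu = 1.

The Hessian of f at 0 has rank 2. Corank 0: nondegenerate Morse point, so A_1.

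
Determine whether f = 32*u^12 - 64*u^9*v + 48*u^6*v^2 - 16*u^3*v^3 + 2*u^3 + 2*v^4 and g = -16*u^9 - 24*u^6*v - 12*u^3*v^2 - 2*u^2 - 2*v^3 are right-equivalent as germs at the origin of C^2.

No.

The Hessian of f at 0 has rank 0. Corank 2; j^3 = 2*u^3 is a perfect cube, so E-series; the 4-jet and mu = 6 give E_6. The Hessian of g at 0 has rank 1. Corank 1: A-series; mu = 2 gives A_2. f is E_6 but g is A_2, hence not right-equivalent.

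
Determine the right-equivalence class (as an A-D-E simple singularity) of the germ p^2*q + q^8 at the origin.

D_9

The Hessian of f at 0 has rank 0. Corank 2; j^3 = p^2*q has shape L^2 M (L != M), so D-series; mu = 9 gives D_9.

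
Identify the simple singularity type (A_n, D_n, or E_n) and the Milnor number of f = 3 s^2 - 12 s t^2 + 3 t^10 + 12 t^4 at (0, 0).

Type A_{9}, Milnor number mu = 9.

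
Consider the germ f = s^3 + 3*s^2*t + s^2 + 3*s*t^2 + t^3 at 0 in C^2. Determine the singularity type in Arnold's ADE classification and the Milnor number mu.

Type A_{2}, Milnor number mu = 2.

The Hessian of f at 0 has rank 1. Corank 1: A-series; mu = 2 gives A_2.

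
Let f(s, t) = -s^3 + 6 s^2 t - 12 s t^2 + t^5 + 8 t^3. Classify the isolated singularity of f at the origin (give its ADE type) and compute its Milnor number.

The Hessian of f at 0 has rank 0. Corank 2; j^3 = -(s - 2*t)^3 is a perfect cube, so E-series; the 5-jet and mu = 8 give E_8.

Type E_{8}, Milnor number mu = 8.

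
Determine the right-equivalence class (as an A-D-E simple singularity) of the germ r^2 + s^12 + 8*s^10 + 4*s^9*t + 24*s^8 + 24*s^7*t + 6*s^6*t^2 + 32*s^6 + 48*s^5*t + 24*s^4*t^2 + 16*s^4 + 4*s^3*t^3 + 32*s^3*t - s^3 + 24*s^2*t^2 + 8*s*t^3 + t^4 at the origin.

The Hessian of f at 0 is [[0, 0, 0], [0, 0, 0], [0, 0, 2]] with rank 1, so corank 2. A Groebner basis of the Jacobian ideal J(f) in C{s,t,r} is {t^4, s*t^2 + t^3/6, s^2, r}; counting standard monomials gives mu = 6. Corank 2; j^3 = -s^3 is a perfect cube, so E-series; the 4-jet and mu = 6 give E_6.

E_6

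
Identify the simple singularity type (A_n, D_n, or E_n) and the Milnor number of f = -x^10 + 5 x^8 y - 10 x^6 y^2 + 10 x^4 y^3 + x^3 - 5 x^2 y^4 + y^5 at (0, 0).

Type E_8, Milnor number mu = 8.

The Hessian of f at 0 is [[0, 0], [0, 0]] with rank 0, so corank 2. A Groebner basis of the Jacobian ideal J(f) in C{x,y} is {y^4, x^2}; counting standard monomials gives mu = 8. Corank 2; j^3 = x^3 is a perfect cube, so E-series; the 5-jet and mu = 8 give E_8.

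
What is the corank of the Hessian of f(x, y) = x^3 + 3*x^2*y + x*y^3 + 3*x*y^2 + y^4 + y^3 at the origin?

2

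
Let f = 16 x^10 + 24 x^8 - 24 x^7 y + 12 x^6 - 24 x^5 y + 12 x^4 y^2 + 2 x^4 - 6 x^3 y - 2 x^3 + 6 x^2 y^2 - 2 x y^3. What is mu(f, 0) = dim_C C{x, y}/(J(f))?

7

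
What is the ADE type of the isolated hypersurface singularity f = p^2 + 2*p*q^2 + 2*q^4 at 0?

A_3

The Hessian of f at 0 has rank 1. Corank 1: A-series; mu = 3 gives A_3.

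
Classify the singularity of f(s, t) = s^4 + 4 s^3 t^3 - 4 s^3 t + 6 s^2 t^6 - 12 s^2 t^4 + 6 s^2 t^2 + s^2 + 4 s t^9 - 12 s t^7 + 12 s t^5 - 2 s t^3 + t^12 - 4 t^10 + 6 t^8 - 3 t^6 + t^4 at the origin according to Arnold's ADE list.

A_3

The Hessian of f at 0 has rank 1. Corank 1: A-series; mu = 3 gives A_3.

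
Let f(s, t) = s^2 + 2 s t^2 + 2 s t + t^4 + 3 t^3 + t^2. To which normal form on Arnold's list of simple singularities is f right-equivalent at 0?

A2

The Hessian of f at 0 has rank 1. Corank 1: A-series; mu = 2 gives A_2.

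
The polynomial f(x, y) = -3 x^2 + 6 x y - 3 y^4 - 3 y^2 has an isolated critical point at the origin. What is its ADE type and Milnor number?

The Hessian of f at 0 has rank 1. Corank 1: A-series; mu = 3 gives A_3.

Type A_{3}, Milnor number mu = 3.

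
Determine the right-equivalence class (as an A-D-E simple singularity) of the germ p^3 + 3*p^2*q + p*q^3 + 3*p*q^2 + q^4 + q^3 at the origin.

The Hessian of f at 0 has rank 0. Corank 2; j^3 = (p + q)^3 is a perfect cube, so E-series; the 4-jet and mu = 7 give E_7.

E7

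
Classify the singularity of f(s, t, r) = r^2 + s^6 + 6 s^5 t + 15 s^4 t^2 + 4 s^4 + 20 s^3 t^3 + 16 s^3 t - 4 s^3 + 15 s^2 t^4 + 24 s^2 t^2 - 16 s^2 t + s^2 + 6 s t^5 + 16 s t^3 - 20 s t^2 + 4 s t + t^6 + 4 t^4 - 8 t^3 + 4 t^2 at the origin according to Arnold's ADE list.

A5

The Hessian of f at 0 has rank 2. Corank 1: A-series; mu = 5 gives A_5.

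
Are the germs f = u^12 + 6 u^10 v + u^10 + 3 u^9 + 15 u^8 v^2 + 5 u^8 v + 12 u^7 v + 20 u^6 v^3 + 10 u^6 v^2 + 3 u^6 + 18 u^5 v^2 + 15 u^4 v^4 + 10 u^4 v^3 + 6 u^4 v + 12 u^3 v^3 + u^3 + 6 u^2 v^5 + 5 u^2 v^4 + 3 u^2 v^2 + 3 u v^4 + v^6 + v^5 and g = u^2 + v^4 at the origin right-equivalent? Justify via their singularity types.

No.

The Hessian of f at 0 is [[0, 0], [0, 0]] with rank 0, so corank 2. A Groebner basis of the Jacobian ideal J(f) in C{u,v} is {v^4, u^3, u^2/2 + u*v^2}; counting standard monomials gives mu = 8. Corank 2; j^3 = u^3 is a perfect cube, so E-series; the 5-jet and mu = 8 give E_8. The Hessian of g at 0 is [[2, 0], [0, 0]] with rank 1, so corank 1. A Groebner basis of the Jacobian ideal J(g) in C{u,v} is {v^3, u}; counting standard monomials gives mu = 3. Corank 1: A-series; mu = 3 gives A_3. f is E_8 but g is A_3, hence not right-equivalent.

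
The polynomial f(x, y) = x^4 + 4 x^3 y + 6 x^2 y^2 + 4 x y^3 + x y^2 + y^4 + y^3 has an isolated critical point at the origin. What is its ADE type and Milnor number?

Type D5, Milnor number mu = 5.

The Hessian of f at 0 has rank 0. Corank 2; j^3 = y^2*(x + y) has shape L^2 M (L != M), so D-series; mu = 5 gives D_5.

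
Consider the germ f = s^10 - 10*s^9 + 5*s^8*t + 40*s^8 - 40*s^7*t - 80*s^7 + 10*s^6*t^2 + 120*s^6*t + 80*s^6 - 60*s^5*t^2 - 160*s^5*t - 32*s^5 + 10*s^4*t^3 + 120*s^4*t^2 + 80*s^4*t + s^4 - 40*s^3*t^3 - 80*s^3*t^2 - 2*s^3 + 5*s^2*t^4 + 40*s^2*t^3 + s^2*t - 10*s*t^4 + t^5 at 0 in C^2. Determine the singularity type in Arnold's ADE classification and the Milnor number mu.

Type D_{6}, Milnor number mu = 6.

The Hessian of f at 0 has rank 0. Corank 2; j^3 = -s^2*(2*s - t) has shape L^2 M (L != M), so D-series; mu = 6 gives D_6.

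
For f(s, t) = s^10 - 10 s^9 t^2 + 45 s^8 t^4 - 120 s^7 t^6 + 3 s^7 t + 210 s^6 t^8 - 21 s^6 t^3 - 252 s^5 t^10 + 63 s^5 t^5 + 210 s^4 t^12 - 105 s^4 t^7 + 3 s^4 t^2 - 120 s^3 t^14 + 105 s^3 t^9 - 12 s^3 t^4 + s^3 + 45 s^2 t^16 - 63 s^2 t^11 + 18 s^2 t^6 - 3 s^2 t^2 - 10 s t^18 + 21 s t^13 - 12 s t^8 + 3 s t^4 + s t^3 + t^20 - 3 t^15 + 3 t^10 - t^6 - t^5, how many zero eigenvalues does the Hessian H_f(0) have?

2

The Hessian at 0 is [[0, 0], [0, 0]] of rank 0; hence corank 2.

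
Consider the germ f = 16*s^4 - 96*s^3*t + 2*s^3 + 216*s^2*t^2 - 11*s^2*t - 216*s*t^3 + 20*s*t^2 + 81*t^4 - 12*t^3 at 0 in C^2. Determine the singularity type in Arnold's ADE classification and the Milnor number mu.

Type D_5, Milnor number mu = 5.

The Hessian of f at 0 has rank 0. Corank 2; j^3 = (s - 2*t)^2*(2*s - 3*t) has shape L^2 M (L != M), so D-series; mu = 5 gives D_5.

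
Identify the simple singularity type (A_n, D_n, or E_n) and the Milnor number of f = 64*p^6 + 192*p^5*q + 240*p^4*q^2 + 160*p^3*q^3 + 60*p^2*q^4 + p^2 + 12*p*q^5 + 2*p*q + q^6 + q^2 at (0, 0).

Type A_{5}, Milnor number mu = 5.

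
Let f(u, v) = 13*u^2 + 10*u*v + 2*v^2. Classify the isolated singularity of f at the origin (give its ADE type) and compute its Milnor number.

The Hessian of f at 0 has rank 2. Corank 0: nondegenerate Morse point, so A_1.

Type A_1, Milnor number mu = 1.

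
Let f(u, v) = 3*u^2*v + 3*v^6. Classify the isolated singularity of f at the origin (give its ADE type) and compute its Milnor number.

Type D_{7}, Milnor number mu = 7.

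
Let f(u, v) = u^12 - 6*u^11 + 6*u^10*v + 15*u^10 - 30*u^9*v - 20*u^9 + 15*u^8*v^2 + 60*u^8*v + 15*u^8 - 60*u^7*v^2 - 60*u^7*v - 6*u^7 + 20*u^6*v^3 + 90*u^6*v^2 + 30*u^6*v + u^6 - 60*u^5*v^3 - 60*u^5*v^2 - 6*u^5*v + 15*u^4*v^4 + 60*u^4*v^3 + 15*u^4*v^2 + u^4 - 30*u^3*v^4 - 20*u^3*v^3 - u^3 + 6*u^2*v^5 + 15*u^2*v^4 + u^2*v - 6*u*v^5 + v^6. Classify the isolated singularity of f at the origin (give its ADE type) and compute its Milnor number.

Type D_7, Milnor number mu = 7.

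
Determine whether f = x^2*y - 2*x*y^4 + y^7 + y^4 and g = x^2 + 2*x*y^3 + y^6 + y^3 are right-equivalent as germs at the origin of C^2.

The Hessian of f at 0 has rank 0. Corank 2; j^3 = x^2*y has shape L^2 M (L != M), so D-series; mu = 5 gives D_5. The Hessian of g at 0 has rank 1. Corank 1: A-series; mu = 2 gives A_2. f is D_5 but g is A_2, hence not right-equivalent.

No.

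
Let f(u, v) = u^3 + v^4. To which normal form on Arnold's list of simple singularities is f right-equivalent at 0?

The Hessian of f at 0 is [[0, 0], [0, 0]] with rank 0, so corank 2. A Groebner basis of the Jacobian ideal J(f) in C{u,v} is {v^3, u^2}; counting standard monomials gives mu = 6. Corank 2; j^3 = u^3 is a perfect cube, so E-series; the 4-jet and mu = 6 give E_6.

E6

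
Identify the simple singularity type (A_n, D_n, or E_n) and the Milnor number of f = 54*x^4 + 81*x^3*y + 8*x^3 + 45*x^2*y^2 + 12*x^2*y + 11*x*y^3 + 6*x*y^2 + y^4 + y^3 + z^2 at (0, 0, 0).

Type E_{7}, Milnor number mu = 7.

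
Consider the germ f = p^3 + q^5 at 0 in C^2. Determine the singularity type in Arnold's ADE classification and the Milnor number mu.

The Hessian of f at 0 has rank 0. Corank 2; j^3 = p^3 is a perfect cube, so E-series; the 5-jet and mu = 8 give E_8.

Type E8, Milnor number mu = 8.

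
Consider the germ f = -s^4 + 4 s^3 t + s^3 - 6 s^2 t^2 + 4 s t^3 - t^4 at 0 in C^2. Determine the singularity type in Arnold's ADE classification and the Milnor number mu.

The Hessian of f at 0 has rank 0. Corank 2; j^3 = s^3 is a perfect cube, so E-series; the 4-jet and mu = 6 give E_6.

Type E6, Milnor number mu = 6.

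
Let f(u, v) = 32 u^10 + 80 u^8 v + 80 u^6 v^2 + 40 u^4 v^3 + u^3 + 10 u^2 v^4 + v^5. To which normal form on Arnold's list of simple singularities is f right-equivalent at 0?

The Hessian of f at 0 has rank 0. Corank 2; j^3 = u^3 is a perfect cube, so E-series; the 5-jet and mu = 8 give E_8.

E8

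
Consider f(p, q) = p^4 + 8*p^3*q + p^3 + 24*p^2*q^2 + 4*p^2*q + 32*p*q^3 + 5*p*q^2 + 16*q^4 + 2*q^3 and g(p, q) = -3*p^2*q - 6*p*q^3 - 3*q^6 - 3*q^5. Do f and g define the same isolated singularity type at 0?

The Hessian of f at 0 is [[0, 0], [0, 0]] with rank 0, so corank 2. A Groebner basis of the Jacobian ideal J(f) in C{p,q} is {p*q^2 + p*q/4 + q^2/4, -p*q/4 + q^3 - q^2/4, p^2 + 3*p*q + 2*q^2}; counting standard monomials gives mu = 5. Corank 2; j^3 = (p + q)^2*(p + 2*q) has shape L^2 M (L != M), so D-series; mu = 5 gives D_5. The Hessian of g at 0 is [[0, 0], [0, 0]] with rank 0, so corank 2. A Groebner basis of the Jacobian ideal J(g) in C{p,q} is {p^3, p^2*q + p^2/6 + p*q^2/6, p*q + q^3}; counting standard monomials gives mu = 7. Corank 2; j^3 = -3*p^2*q has shape L^2 M (L != M), so D-series; mu = 7 gives D_7. f is D_5 but g is D_7, hence not right-equivalent.

No.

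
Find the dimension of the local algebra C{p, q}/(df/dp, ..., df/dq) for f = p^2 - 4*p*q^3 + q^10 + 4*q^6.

9

The Hessian of f at 0 is [[2, 0], [0, 0]] with rank 1, so corank 1. A Groebner basis of the Jacobian ideal J(f) in C{p,q} is {p^3, -p/2 + q^3}; counting standard monomials gives mu = 9. Corank 1: A-series; mu = 9 gives A_9.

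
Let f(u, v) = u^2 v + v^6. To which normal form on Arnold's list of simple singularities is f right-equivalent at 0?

The Hessian of f at 0 has rank 0. Corank 2; j^3 = u^2*v has shape L^2 M (L != M), so D-series; mu = 7 gives D_7.

D_{7}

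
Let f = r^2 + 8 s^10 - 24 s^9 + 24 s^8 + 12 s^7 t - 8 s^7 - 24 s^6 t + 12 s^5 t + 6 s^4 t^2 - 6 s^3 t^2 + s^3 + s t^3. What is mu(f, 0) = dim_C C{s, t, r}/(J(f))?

7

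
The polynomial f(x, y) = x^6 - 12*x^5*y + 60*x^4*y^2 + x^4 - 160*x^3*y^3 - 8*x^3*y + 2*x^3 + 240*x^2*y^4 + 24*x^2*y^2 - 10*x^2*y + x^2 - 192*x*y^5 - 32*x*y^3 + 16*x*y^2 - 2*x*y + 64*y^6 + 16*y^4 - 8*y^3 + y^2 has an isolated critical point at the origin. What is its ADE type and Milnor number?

The Hessian of f at 0 has rank 1. Corank 1: A-series; mu = 5 gives A_5.

Type A_{5}, Milnor number mu = 5.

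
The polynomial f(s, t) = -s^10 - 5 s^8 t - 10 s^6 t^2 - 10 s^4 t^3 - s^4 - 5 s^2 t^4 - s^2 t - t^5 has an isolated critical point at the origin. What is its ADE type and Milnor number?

Type D_{6}, Milnor number mu = 6.

The Hessian of f at 0 is [[0, 0], [0, 0]] with rank 0, so corank 2. A Groebner basis of the Jacobian ideal J(f) in C{s,t} is {s^2/5 + t^4, s^3, s*t}; counting standard monomials gives mu = 6. Corank 2; j^3 = -s^2*t has shape L^2 M (L != M), so D-series; mu = 6 gives D_6.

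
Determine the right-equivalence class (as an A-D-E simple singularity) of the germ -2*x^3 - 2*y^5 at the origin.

The Hessian of f at 0 is [[0, 0], [0, 0]] with rank 0, so corank 2. A Groebner basis of the Jacobian ideal J(f) in C{x,y} is {y^4, x^2}; counting standard monomials gives mu = 8. Corank 2; j^3 = -2*x^3 is a perfect cube, so E-series; the 5-jet and mu = 8 give E_8.

E8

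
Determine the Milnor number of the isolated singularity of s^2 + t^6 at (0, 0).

5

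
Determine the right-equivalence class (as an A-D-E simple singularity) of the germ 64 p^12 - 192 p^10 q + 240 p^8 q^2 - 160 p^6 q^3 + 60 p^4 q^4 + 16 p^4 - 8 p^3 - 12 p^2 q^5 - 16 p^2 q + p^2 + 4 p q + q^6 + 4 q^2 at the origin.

A5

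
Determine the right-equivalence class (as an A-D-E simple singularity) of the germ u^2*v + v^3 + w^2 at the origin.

D_4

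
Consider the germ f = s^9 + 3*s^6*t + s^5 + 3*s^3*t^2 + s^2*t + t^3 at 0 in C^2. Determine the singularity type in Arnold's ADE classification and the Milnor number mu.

The Hessian of f at 0 has rank 0. Corank 2; j^3 = t*(s^2 + t^2) splits into three distinct lines over C (the quadratic factor has nonzero discriminant), so D_4.

Type D_4, Milnor number mu = 4.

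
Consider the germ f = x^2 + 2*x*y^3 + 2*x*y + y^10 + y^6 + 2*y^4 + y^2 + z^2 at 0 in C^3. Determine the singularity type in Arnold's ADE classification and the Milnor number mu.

Type A9, Milnor number mu = 9.

The Hessian of f at 0 has rank 2. Corank 1: A-series; mu = 9 gives A_9.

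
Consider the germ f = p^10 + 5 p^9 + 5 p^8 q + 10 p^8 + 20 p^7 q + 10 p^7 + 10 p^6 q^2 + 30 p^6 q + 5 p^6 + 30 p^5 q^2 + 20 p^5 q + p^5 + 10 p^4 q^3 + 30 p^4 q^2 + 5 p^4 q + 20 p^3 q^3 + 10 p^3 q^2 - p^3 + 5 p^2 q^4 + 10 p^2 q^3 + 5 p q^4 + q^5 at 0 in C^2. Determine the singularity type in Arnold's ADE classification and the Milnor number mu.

Type E_8, Milnor number mu = 8.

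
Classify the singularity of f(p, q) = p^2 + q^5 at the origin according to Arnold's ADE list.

A4

The Hessian of f at 0 is [[2, 0], [0, 0]] with rank 1, so corank 1. A Groebner basis of the Jacobian ideal J(f) in C{p,q} is {q^4, p}; counting standard monomials gives mu = 4. Corank 1: A-series; mu = 4 gives A_4.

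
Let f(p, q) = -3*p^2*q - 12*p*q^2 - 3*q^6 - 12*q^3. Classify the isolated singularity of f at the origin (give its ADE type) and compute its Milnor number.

The Hessian of f at 0 has rank 0. Corank 2; j^3 = -3*q*(p + 2*q)^2 has shape L^2 M (L != M), so D-series; mu = 7 gives D_7.

Type D_7, Milnor number mu = 7.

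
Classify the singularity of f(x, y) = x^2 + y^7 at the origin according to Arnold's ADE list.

A6

The Hessian of f at 0 is [[2, 0], [0, 0]] with rank 1, so corank 1. A Groebner basis of the Jacobian ideal J(f) in C{x,y} is {y^6, x}; counting standard monomials gives mu = 6. Corank 1: A-series; mu = 6 gives A_6.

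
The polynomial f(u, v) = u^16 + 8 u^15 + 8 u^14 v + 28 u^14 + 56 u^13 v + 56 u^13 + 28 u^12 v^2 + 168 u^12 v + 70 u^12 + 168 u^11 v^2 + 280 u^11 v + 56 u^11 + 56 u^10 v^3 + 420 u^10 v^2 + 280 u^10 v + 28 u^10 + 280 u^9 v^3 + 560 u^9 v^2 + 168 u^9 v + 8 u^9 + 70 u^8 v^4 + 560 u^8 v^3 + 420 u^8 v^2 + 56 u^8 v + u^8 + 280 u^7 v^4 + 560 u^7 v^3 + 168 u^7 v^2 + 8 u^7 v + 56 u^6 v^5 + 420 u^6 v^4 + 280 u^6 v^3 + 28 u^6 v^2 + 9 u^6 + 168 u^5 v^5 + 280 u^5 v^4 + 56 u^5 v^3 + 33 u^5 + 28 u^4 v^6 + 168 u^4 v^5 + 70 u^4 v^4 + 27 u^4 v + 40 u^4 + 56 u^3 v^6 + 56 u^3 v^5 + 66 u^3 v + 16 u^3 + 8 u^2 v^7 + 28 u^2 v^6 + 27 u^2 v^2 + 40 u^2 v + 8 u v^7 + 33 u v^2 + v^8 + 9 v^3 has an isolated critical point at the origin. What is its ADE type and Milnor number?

Type D9, Milnor number mu = 9.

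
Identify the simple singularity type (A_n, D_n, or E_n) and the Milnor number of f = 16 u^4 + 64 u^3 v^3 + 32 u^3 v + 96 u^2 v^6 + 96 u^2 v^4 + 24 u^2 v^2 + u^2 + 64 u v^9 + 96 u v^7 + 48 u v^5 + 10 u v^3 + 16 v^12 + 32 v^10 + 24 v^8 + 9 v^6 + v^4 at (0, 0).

Type A3, Milnor number mu = 3.

The Hessian of f at 0 is [[2, 0], [0, 0]] with rank 1, so corank 1. A Groebner basis of the Jacobian ideal J(f) in C{u,v} is {v^3, u}; counting standard monomials gives mu = 3. Corank 1: A-series; mu = 3 gives A_3.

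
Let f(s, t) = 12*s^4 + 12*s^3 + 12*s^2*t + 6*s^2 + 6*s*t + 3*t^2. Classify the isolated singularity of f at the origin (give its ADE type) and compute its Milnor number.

Type A_{1}, Milnor number mu = 1.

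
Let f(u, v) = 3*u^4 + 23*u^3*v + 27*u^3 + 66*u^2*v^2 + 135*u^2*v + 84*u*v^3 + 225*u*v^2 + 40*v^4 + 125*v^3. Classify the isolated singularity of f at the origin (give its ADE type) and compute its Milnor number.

Type E_{7}, Milnor number mu = 7.

The Hessian of f at 0 has rank 0. Corank 2; j^3 = (3*u + 5*v)^3 is a perfect cube, so E-series; the 4-jet and mu = 7 give E_7.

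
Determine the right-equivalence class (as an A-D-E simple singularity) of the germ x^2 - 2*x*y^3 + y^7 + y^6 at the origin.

The Hessian of f at 0 has rank 1. Corank 1: A-series; mu = 6 gives A_6.

A_{6}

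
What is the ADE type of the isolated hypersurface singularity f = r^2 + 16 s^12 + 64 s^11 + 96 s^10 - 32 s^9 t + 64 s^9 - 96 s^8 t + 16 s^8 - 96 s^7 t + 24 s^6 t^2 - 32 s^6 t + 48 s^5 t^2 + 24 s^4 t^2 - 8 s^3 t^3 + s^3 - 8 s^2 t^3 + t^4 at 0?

E_{6}

The Hessian of f at 0 has rank 1. Corank 2; j^3 = s^3 is a perfect cube, so E-series; the 4-jet and mu = 6 give E_6.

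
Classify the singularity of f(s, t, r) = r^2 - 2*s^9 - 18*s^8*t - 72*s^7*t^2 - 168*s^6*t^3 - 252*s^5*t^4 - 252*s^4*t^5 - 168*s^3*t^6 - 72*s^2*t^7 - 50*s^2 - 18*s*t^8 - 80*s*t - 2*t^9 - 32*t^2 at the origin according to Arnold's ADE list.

The Hessian of f at 0 has rank 2. Corank 1: A-series; mu = 8 gives A_8.

A_8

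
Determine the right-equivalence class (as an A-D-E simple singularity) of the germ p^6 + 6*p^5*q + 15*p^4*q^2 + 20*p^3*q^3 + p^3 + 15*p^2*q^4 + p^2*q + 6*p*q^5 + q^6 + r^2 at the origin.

The Hessian of f at 0 is [[0, 0, 0], [0, 0, 0], [0, 0, 2]] with rank 1, so corank 2. A Groebner basis of the Jacobian ideal J(f) in C{p,q,r} is {-p*q/6 + q^5, p*q^2, p^2 + p*q, r}; counting standard monomials gives mu = 7. Corank 2; j^3 = p^2*(p + q) has shape L^2 M (L != M), so D-series; mu = 7 gives D_7.

D_{7}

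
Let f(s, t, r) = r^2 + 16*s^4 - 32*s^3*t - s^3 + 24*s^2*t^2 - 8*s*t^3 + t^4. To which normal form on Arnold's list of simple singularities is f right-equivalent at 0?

E_6

The Hessian of f at 0 is [[0, 0, 0], [0, 0, 0], [0, 0, 2]] with rank 1, so corank 2. A Groebner basis of the Jacobian ideal J(f) in C{s,t,r} is {t^4, s*t^2 - t^3/6, s^2, r}; counting standard monomials gives mu = 6. Corank 2; j^3 = -s^3 is a perfect cube, so E-series; the 4-jet and mu = 6 give E_6.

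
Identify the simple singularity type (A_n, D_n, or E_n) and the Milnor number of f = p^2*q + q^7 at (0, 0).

The Hessian of f at 0 has rank 0. Corank 2; j^3 = p^2*q has shape L^2 M (L != M), so D-series; mu = 8 gives D_8.

Type D_8, Milnor number mu = 8.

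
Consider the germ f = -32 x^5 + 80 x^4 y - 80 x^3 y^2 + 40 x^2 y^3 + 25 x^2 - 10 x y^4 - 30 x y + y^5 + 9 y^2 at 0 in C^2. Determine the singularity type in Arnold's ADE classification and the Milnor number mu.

The Hessian of f at 0 is [[50, -30], [-30, 18]] with rank 1, so corank 1. A Groebner basis of the Jacobian ideal J(f) in C{x,y} is {y^4, x - 3*y/5}; counting standard monomials gives mu = 4. Corank 1: A-series; mu = 4 gives A_4.

Type A_4, Milnor number mu = 4.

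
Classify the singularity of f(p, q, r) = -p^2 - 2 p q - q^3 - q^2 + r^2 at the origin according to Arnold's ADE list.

The Hessian of f at 0 is [[-2, -2, 0], [-2, -2, 0], [0, 0, 2]] with rank 2, so corank 1. A Groebner basis of the Jacobian ideal J(f) in C{p,q,r} is {q^2, p + q, r}; counting standard monomials gives mu = 2. Corank 1: A-series; mu = 2 gives A_2.

A_2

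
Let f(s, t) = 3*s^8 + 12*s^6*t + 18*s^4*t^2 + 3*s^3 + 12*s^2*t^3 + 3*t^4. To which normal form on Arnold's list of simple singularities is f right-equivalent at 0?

E_6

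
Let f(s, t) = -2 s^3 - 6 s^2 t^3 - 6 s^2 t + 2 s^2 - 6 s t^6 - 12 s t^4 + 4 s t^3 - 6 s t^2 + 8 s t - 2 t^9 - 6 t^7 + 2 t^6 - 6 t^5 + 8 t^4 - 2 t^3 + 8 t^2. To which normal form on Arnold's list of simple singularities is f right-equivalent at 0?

A2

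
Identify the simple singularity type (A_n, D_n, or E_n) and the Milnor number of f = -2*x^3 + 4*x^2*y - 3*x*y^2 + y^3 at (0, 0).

Type D4, Milnor number mu = 4.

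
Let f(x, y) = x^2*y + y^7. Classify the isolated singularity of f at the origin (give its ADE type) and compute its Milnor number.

Type D_{8}, Milnor number mu = 8.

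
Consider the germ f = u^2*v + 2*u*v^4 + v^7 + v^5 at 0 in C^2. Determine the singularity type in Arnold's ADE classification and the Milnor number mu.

Type D_6, Milnor number mu = 6.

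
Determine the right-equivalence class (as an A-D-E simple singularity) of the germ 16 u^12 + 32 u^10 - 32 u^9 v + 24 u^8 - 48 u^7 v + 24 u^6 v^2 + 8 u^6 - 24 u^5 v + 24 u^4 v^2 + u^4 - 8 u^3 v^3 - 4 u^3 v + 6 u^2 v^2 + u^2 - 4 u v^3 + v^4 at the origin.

A3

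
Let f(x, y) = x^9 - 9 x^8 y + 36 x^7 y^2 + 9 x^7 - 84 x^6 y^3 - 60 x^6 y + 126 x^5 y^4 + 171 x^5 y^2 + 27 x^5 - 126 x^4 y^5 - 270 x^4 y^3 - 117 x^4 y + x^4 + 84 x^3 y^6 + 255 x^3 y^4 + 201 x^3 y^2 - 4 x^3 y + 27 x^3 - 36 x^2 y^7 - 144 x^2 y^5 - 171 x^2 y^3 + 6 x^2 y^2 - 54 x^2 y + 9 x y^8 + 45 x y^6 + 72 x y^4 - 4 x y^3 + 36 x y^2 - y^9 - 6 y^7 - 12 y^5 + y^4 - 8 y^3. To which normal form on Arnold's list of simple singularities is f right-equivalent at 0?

E_{6}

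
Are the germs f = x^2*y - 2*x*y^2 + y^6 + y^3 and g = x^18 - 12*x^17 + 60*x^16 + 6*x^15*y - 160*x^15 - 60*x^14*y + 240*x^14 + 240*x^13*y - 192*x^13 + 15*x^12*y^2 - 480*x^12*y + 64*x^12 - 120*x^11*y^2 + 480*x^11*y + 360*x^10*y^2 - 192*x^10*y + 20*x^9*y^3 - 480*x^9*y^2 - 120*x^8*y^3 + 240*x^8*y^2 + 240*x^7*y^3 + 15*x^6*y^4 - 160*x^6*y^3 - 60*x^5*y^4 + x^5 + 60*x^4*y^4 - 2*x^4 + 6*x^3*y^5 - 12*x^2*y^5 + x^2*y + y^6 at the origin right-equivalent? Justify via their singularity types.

The Hessian of f at 0 has rank 0. Corank 2; j^3 = y*(x - y)^2 has shape L^2 M (L != M), so D-series; mu = 7 gives D_7. The Hessian of g at 0 has rank 0. Corank 2; j^3 = x^2*y has shape L^2 M (L != M), so D-series; mu = 7 gives D_7. Both have type D_7, hence right-equivalent.

Yes.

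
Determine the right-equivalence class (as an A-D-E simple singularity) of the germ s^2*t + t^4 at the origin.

The Hessian of f at 0 has rank 0. Corank 2; j^3 = s^2*t has shape L^2 M (L != M), so D-series; mu = 5 gives D_5.

D_{5}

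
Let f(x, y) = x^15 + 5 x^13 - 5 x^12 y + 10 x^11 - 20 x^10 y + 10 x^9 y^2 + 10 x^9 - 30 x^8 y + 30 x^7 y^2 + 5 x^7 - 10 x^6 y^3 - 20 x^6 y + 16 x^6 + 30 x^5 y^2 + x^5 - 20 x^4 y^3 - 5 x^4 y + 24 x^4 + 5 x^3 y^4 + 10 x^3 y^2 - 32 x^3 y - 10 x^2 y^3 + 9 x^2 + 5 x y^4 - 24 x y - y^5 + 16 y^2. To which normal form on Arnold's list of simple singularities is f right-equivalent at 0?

A4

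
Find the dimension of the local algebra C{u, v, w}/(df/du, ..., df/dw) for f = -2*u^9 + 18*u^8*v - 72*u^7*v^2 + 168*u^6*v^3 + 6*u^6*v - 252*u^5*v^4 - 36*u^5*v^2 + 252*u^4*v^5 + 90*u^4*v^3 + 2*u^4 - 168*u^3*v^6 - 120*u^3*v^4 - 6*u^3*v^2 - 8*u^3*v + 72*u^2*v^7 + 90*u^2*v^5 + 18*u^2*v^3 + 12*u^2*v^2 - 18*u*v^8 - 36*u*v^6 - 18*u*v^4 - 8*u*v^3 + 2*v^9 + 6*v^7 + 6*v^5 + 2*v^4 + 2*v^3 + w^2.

6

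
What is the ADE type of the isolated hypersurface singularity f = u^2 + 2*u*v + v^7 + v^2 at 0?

A6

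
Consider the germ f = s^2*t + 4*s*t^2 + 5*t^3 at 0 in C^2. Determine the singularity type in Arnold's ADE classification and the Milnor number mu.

The Hessian of f at 0 has rank 0. Corank 2; j^3 = t*(s^2 + 4*s*t + 5*t^2) splits into three distinct lines over C (the quadratic factor has nonzero discriminant), so D_4.

Type D_4, Milnor number mu = 4.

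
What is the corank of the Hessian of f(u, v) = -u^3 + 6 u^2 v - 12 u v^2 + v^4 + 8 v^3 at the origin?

2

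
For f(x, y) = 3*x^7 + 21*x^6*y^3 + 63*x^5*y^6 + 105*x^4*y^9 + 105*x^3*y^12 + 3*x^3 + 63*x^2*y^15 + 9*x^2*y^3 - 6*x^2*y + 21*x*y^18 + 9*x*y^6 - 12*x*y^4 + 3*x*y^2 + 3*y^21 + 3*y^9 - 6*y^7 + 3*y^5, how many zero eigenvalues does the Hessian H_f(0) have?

Hessian at 0 has rank 0.

2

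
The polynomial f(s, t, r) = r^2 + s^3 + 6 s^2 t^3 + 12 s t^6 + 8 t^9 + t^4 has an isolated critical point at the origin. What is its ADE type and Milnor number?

Type E6, Milnor number mu = 6.

The Hessian of f at 0 is [[0, 0, 0], [0, 0, 0], [0, 0, 2]] with rank 1, so corank 2. A Groebner basis of the Jacobian ideal J(f) in C{s,t,r} is {t^3, s^2, r}; counting standard monomials gives mu = 6. Corank 2; j^3 = s^3 is a perfect cube, so E-series; the 4-jet and mu = 6 give E_6.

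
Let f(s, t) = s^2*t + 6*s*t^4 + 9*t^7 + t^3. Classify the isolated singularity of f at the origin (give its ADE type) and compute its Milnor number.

The Hessian of f at 0 has rank 0. Corank 2; j^3 = t*(s^2 + t^2) splits into three distinct lines over C (the quadratic factor has nonzero discriminant), so D_4.

Type D_{4}, Milnor number mu = 4.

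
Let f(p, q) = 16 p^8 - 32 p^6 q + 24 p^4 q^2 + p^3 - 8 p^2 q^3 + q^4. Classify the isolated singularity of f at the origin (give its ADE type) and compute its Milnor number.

Type E_6, Milnor number mu = 6.

The Hessian of f at 0 has rank 0. Corank 2; j^3 = p^3 is a perfect cube, so E-series; the 4-jet and mu = 6 give E_6.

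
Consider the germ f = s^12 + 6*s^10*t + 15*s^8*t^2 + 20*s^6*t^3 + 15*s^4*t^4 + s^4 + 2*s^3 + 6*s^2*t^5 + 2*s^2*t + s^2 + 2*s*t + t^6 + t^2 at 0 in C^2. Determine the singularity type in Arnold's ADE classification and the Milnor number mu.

Type A5, Milnor number mu = 5.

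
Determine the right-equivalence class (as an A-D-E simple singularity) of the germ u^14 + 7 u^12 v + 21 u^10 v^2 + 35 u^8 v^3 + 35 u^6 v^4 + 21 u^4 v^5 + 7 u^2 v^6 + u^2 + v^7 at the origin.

The Hessian of f at 0 has rank 1. Corank 1: A-series; mu = 6 gives A_6.

A6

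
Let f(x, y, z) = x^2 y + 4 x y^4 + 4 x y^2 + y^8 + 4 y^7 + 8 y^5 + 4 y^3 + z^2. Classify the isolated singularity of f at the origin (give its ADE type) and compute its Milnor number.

The Hessian of f at 0 is [[0, 0, 0], [0, 0, 0], [0, 0, 2]] with rank 1, so corank 2. A Groebner basis of the Jacobian ideal J(f) in C{x,y,z} is {x^2*y^2 - 4*x^2*y - 2*x^2 - 16*x*y^2 - 6*x*y - 16*y^3 - 4*y^2, x^2*y + x^2/2 + x*y^3 + 4*x*y^2 + x*y + 4*y^3, x*y/2 + y^4 + y^2, x^3 + 6*x^2*y + 12*x*y^2 + 8*y^3, z}; counting standard monomials gives mu = 9. Corank 2; j^3 = y*(x + 2*y)^2 has shape L^2 M (L != M), so D-series; mu = 9 gives D_9.

Type D_9, Milnor number mu = 9.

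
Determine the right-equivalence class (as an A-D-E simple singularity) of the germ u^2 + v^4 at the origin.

A3

The Hessian of f at 0 is [[2, 0], [0, 0]] with rank 1, so corank 1. A Groebner basis of the Jacobian ideal J(f) in C{u,v} is {v^3, u}; counting standard monomials gives mu = 3. Corank 1: A-series; mu = 3 gives A_3.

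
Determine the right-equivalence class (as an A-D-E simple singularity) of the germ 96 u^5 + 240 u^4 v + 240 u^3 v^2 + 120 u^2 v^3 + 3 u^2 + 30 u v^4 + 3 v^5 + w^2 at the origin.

The Hessian of f at 0 is [[6, 0, 0], [0, 0, 0], [0, 0, 2]] with rank 2, so corank 1. A Groebner basis of the Jacobian ideal J(f) in C{u,v,w} is {v^4, u, w}; counting standard monomials gives mu = 4. Corank 1: A-series; mu = 4 gives A_4.

A_4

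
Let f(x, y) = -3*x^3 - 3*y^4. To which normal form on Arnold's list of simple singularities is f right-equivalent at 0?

E_6

The Hessian of f at 0 is [[0, 0], [0, 0]] with rank 0, so corank 2. A Groebner basis of the Jacobian ideal J(f) in C{x,y} is {y^3, x^2}; counting standard monomials gives mu = 6. Corank 2; j^3 = -3*x^3 is a perfect cube, so E-series; the 4-jet and mu = 6 give E_6.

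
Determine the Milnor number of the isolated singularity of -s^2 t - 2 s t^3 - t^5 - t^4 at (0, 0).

5

The Hessian of f at 0 has rank 0. Corank 2; j^3 = -s^2*t has shape L^2 M (L != M), so D-series; mu = 5 gives D_5.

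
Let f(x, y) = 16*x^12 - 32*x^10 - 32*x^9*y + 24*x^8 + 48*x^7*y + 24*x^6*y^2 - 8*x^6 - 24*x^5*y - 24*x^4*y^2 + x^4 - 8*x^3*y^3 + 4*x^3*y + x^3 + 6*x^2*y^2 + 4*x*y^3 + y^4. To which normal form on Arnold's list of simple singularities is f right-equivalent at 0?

E_{6}

The Hessian of f at 0 has rank 0. Corank 2; j^3 = x^3 is a perfect cube, so E-series; the 4-jet and mu = 6 give E_6.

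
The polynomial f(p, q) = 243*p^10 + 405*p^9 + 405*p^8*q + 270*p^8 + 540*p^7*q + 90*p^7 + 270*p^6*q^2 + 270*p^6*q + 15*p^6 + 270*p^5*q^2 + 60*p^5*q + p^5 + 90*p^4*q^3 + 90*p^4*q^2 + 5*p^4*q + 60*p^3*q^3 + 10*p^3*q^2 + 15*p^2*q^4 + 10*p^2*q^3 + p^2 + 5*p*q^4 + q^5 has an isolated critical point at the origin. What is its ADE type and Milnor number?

The Hessian of f at 0 is [[2, 0], [0, 0]] with rank 1, so corank 1. A Groebner basis of the Jacobian ideal J(f) in C{p,q} is {q^4, p}; counting standard monomials gives mu = 4. Corank 1: A-series; mu = 4 gives A_4.

Type A_4, Milnor number mu = 4.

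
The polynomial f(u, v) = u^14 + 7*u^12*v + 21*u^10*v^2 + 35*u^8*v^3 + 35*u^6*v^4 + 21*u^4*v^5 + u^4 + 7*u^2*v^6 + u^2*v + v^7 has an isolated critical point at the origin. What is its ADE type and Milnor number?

Type D_{8}, Milnor number mu = 8.

The Hessian of f at 0 has rank 0. Corank 2; j^3 = u^2*v has shape L^2 M (L != M), so D-series; mu = 8 gives D_8.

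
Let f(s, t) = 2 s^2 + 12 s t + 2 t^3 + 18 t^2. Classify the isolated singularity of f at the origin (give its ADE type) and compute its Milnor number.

The Hessian of f at 0 has rank 1. Corank 1: A-series; mu = 2 gives A_2.

Type A2, Milnor number mu = 2.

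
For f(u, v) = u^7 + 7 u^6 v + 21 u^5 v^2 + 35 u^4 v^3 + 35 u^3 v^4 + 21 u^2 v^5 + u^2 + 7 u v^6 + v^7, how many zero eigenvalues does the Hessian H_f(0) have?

1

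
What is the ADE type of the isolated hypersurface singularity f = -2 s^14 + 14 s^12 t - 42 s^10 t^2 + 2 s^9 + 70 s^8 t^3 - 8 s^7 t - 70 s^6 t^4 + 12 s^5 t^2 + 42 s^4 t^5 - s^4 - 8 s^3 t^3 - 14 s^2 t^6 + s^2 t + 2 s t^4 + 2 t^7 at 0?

D_8

The Hessian of f at 0 is [[0, 0], [0, 0]] with rank 0, so corank 2. A Groebner basis of the Jacobian ideal J(f) in C{s,t} is {-s^2/6 + s*t^3, s*t + t^4, s^3, s^2*t}; counting standard monomials gives mu = 8. Corank 2; j^3 = s^2*t has shape L^2 M (L != M), so D-series; mu = 8 gives D_8.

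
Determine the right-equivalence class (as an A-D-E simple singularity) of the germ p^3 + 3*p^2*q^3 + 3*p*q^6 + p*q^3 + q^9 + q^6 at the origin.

The Hessian of f at 0 has rank 0. Corank 2; j^3 = p^3 is a perfect cube, so E-series; the 4-jet and mu = 7 give E_7.

E_7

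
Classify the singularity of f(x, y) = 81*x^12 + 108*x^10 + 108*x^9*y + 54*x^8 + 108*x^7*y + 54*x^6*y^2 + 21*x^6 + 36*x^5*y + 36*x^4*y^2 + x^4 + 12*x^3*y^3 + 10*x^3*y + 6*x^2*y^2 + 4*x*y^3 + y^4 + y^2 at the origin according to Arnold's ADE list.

The Hessian of f at 0 has rank 1. Corank 1: A-series; mu = 3 gives A_3.

A_3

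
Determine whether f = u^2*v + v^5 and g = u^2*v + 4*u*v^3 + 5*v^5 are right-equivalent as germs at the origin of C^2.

The Hessian of f at 0 is [[0, 0], [0, 0]] with rank 0, so corank 2. A Groebner basis of the Jacobian ideal J(f) in C{u,v} is {u^2/5 + v^4, u^3, u*v}; counting standard monomials gives mu = 6. Corank 2; j^3 = u^2*v has shape L^2 M (L != M), so D-series; mu = 6 gives D_6. The Hessian of g at 0 is [[0, 0], [0, 0]] with rank 0, so corank 2. A Groebner basis of the Jacobian ideal J(g) in C{u,v} is {u^3, u^2*v, -2*u^2 + u*v^2, u*v/2 + v^3}; counting standard monomials gives mu = 6. Corank 2; j^3 = u^2*v has shape L^2 M (L != M), so D-series; mu = 6 gives D_6. Both have type D_6, hence right-equivalent.

Yes.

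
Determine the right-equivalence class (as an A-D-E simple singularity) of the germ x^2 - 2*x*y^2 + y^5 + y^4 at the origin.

The Hessian of f at 0 has rank 1. Corank 1: A-series; mu = 4 gives A_4.

A4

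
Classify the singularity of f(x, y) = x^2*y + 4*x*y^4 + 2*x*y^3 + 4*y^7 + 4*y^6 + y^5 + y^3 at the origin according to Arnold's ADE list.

D_4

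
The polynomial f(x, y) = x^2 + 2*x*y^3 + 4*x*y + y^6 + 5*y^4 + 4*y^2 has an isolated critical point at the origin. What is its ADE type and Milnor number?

The Hessian of f at 0 is [[2, 4], [4, 8]] with rank 1, so corank 1. A Groebner basis of the Jacobian ideal J(f) in C{x,y} is {y^3, x + 2*y}; counting standard monomials gives mu = 3. Corank 1: A-series; mu = 3 gives A_3.

Type A3, Milnor number mu = 3.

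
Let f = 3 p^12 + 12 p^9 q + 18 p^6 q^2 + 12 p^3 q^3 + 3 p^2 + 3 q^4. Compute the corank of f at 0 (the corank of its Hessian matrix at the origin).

Hessian at 0 has rank 1.

1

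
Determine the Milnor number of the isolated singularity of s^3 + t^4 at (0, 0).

6

The Hessian of f at 0 has rank 0. Corank 2; j^3 = s^3 is a perfect cube, so E-series; the 4-jet and mu = 6 give E_6.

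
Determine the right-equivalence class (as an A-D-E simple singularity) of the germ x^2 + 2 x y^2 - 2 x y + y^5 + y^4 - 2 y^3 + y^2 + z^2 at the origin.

A_4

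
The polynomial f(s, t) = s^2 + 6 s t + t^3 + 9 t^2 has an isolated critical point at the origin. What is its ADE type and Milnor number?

Type A2, Milnor number mu = 2.

The Hessian of f at 0 is [[2, 6], [6, 18]] with rank 1, so corank 1. A Groebner basis of the Jacobian ideal J(f) in C{s,t} is {t^2, s + 3*t}; counting standard monomials gives mu = 2. Corank 1: A-series; mu = 2 gives A_2.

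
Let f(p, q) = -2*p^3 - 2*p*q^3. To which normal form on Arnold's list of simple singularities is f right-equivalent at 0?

E7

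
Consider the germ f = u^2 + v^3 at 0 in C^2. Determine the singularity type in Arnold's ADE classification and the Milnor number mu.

Type A2, Milnor number mu = 2.

The Hessian of f at 0 has rank 1. Corank 1: A-series; mu = 2 gives A_2.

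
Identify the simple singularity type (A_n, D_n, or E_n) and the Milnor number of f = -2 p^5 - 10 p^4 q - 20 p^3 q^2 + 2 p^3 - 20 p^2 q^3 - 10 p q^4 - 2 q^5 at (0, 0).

The Hessian of f at 0 has rank 0. Corank 2; j^3 = 2*p^3 is a perfect cube, so E-series; the 5-jet and mu = 8 give E_8.

Type E_8, Milnor number mu = 8.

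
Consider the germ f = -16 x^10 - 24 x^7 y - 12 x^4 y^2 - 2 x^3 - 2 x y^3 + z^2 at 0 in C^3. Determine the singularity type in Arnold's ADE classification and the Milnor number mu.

Type E_7, Milnor number mu = 7.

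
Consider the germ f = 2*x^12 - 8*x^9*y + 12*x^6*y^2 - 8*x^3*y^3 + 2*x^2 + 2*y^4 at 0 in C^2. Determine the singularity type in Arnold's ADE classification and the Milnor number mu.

Type A3, Milnor number mu = 3.

The Hessian of f at 0 has rank 1. Corank 1: A-series; mu = 3 gives A_3.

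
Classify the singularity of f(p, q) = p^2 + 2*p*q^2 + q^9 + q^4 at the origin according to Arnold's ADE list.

A8

The Hessian of f at 0 has rank 1. Corank 1: A-series; mu = 8 gives A_8.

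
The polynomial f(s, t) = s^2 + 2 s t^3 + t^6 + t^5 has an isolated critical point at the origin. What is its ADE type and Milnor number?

Type A_4, Milnor number mu = 4.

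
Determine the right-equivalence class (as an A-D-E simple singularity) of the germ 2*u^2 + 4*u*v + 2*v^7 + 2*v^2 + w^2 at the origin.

The Hessian of f at 0 is [[4, 4, 0], [4, 4, 0], [0, 0, 2]] with rank 2, so corank 1. A Groebner basis of the Jacobian ideal J(f) in C{u,v,w} is {v^6, u + v, w}; counting standard monomials gives mu = 6. Corank 1: A-series; mu = 6 gives A_6.

A6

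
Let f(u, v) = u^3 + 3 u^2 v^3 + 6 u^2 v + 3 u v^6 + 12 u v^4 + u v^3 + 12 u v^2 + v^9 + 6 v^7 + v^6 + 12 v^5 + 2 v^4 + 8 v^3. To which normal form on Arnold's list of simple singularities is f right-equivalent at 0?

E_7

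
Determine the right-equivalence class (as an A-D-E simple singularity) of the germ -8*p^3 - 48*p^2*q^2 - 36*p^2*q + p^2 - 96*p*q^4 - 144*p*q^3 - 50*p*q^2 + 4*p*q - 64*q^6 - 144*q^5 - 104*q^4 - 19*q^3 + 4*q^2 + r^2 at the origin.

A_2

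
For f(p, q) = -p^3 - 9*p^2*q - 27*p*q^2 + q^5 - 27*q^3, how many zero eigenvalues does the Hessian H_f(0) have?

2

The Hessian at 0 is [[0, 0], [0, 0]] of rank 0; hence corank 2.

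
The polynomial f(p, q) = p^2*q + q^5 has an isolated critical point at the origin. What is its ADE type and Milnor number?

The Hessian of f at 0 has rank 0. Corank 2; j^3 = p^2*q has shape L^2 M (L != M), so D-series; mu = 6 gives D_6.

Type D_{6}, Milnor number mu = 6.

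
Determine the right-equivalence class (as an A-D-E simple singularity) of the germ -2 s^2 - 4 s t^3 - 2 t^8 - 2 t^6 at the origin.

A7

The Hessian of f at 0 has rank 1. Corank 1: A-series; mu = 7 gives A_7.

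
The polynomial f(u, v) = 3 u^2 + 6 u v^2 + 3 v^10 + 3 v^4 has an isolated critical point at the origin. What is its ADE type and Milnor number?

The Hessian of f at 0 has rank 1. Corank 1: A-series; mu = 9 gives A_9.

Type A_9, Milnor number mu = 9.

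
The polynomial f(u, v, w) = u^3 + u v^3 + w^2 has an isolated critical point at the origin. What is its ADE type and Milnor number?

Type E7, Milnor number mu = 7.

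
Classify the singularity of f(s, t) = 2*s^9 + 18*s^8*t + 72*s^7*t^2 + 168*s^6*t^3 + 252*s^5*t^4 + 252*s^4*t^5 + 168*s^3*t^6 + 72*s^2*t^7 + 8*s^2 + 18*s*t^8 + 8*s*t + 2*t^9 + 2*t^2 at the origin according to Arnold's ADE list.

A_{8}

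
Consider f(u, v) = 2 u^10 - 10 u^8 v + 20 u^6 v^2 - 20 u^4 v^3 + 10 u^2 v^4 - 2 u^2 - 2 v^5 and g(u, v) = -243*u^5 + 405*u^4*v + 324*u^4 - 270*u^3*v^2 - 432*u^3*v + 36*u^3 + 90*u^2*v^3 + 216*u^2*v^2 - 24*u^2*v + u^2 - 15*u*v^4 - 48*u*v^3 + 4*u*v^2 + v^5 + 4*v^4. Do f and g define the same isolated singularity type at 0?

Yes.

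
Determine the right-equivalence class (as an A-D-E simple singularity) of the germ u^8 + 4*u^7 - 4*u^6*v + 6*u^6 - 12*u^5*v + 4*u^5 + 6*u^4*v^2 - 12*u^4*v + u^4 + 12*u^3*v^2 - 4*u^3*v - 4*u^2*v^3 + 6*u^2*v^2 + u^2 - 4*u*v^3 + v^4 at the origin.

The Hessian of f at 0 has rank 1. Corank 1: A-series; mu = 3 gives A_3.

A3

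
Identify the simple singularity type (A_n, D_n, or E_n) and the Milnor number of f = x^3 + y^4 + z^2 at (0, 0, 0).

The Hessian of f at 0 has rank 1. Corank 2; j^3 = x^3 is a perfect cube, so E-series; the 4-jet and mu = 6 give E_6.

Type E_{6}, Milnor number mu = 6.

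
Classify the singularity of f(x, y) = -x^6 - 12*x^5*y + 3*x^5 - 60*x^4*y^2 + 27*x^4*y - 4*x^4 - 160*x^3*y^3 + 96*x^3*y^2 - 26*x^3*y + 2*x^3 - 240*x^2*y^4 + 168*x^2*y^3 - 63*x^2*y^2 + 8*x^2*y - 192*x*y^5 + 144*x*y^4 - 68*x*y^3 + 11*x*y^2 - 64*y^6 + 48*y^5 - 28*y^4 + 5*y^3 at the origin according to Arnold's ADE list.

The Hessian of f at 0 has rank 0. Corank 2; j^3 = (x + y)*(2*x^2 + 6*x*y + 5*y^2) splits into three distinct lines over C (the quadratic factor has nonzero discriminant), so D_4.

D4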